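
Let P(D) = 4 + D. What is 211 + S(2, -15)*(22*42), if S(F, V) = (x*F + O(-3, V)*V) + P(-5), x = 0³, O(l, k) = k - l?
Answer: 165607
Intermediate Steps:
x = 0
S(F, V) = -1 + V*(3 + V) (S(F, V) = (0*F + (V - 1*(-3))*V) + (4 - 5) = (0 + (V + 3)*V) - 1 = (0 + (3 + V)*V) - 1 = (0 + V*(3 + V)) - 1 = V*(3 + V) - 1 = -1 + V*(3 + V))
211 + S(2, -15)*(22*42) = 211 + (-1 - 15*(3 - 15))*(22*42) = 211 + (-1 - 15*(-12))*924 = 211 + (-1 + 180)*924 = 211 + 179*924 = 211 + 165396 = 165607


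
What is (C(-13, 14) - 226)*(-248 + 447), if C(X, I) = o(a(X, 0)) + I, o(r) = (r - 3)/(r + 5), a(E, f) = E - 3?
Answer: -460287/11 ≈ -41844.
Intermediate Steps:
a(E, f) = -3 + E
o(r) = (-3 + r)/(5 + r)
C(X, I) = I + (-6 + X)/(2 + X) (C(X, I) = (-3 + (-3 + X))/(5 + (-3 + X)) + I = (-6 + X)/(2 + X) + I = I + (-6 + X)/(2 + X))
(C(-13, 14) - 226)*(-248 + 447) = ((-6 - 13 + 14*(2 - 13))/(2 - 13) - 226)*(-248 + 447) = ((-6 - 13 + 14*(-11))/(-11) - 226)*199 = (-(-6 - 13 - 154)/11 - 226)*199 = (-1/11*(-173) - 226)*199 = (173/11 - 226)*199 = -2313/11*199 = -460287/11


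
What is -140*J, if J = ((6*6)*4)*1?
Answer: -20160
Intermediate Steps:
J = 144 (J = (36*4)*1 = 144*1 = 144)
-140*J = -140*144 = -20160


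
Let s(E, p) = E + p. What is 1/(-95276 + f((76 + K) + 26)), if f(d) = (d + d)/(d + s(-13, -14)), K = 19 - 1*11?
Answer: -83/7907688 ≈ -1.0496e-5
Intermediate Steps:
K = 8 (K = 19 - 11 = 8)
f(d) = 2*d/(-27 + d) (f(d) = (d + d)/(d + (-13 - 14)) = (2*d)/(d - 27) = (2*d)/(-27 + d) = 2*d/(-27 + d))
1/(-95276 + f((76 + K) + 26)) = 1/(-95276 + 2*((76 + 8) + 26)/(-27 + ((76 + 8) + 26))) = 1/(-95276 + 2*(84 + 26)/(-27 + (84 + 26))) = 1/(-95276 + 2*110/(-27 + 110)) = 1/(-95276 + 2*110/83) = 1/(-95276 + 2*110*(1/83)) = 1/(-95276 + 220/83) = 1/(-7907688/83) = -83/7907688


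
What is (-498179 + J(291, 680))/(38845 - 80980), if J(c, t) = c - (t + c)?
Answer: 498859/42135 ≈ 11.840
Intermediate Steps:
J(c, t) = -t (J(c, t) = c - (c + t) = c + (-c - t) = -t)
(-498179 + J(291, 680))/(38845 - 80980) = (-498179 - 1*680)/(38845 - 80980) = (-498179 - 680)/(-42135) = -498859*(-1/42135) = 498859/42135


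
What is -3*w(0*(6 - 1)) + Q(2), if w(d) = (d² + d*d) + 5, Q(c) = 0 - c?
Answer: -17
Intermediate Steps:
Q(c) = -c
w(d) = 5 + 2*d² (w(d) = (d² + d²) + 5 = 2*d² + 5 = 5 + 2*d²)
-3*w(0*(6 - 1)) + Q(2) = -3*(5 + 2*(0*(6 - 1))²) - 1*2 = -3*(5 + 2*(0*5)²) - 2 = -3*(5 + 2*0²) - 2 = -3*(5 + 2*0) - 2 = -3*(5 + 0) - 2 = -3*5 - 2 = -15 - 2 = -17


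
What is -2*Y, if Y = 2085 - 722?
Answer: -2726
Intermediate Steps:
Y = 1363
-2*Y = -2*1363 = -2726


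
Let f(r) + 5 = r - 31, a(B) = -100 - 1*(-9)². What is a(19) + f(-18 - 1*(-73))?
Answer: -162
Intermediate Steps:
a(B) = -181 (a(B) = -100 - 1*81 = -100 - 81 = -181)
f(r) = -36 + r (f(r) = -5 + (r - 31) = -5 + (-31 + r) = -36 + r)
a(19) + f(-18 - 1*(-73)) = -181 + (-36 + (-18 - 1*(-73))) = -181 + (-36 + (-18 + 73)) = -181 + (-36 + 55) = -181 + 19 = -162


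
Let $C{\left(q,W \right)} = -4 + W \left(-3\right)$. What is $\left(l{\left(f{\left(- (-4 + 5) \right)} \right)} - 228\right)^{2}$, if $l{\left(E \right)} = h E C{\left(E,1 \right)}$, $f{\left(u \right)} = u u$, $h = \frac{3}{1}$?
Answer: $62001$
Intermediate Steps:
$C{\left(q,W \right)} = -4 - 3 W$
$h = 3$ ($h = 3 \cdot 1 = 3$)
$f{\left(u \right)} = u^{2}$
$l{\left(E \right)} = - 21 E$ ($l{\left(E \right)} = 3 E \left(-4 - 3\right) = 3 E \left(-7\right) = - 21 E$)
$\left(l{\left(f{\left(- (-4 + 5) \right)} \right)} - 228\right)^{2} = \left(- 21 \left(- (-4 + 5)\right)^{2} - 228\right)^{2} = \left(- 21 \left(\left(-1\right) 1\right)^{2} - 228\right)^{2} = \left(- 21 \left(-1\right)^{2} - 228\right)^{2} = \left(\left(-21\right) 1 - 228\right)^{2} = \left(-21 - 228\right)^{2} = \left(-249\right)^{2} = 62001$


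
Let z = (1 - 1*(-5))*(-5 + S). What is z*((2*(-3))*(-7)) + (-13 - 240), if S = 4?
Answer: -505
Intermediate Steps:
z = -6 (z = (1 - 1*(-5))*(-5 + 4) = (1 + 5)*(-1) = 6*(-1) = -6)
z*((2*(-3))*(-7)) + (-13 - 240) = -6*2*(-3)*(-7) + (-13 - 240) = -(-36)*(-7) - 253 = -6*42 - 253 = -252 - 253 = -505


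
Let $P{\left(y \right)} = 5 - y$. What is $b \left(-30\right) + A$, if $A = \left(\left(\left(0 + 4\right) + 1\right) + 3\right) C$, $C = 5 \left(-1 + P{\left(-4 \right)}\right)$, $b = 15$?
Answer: $-130$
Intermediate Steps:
$C = 40$ ($C = 5 \left(-1 + \left(5 - -4\right)\right) = 5 \left(-1 + \left(5 + 4\right)\right) = 5 \left(-1 + 9\right) = 5 \cdot 8 = 40$)
$A = 320$ ($A = \left(\left(\left(0 + 4\right) + 1\right) + 3\right) 40 = \left(\left(4 + 1\right) + 3\right) 40 = \left(5 + 3\right) 40 = 8 \cdot 40 = 320$)
$b \left(-30\right) + A = 15 \left(-30\right) + 320 = -450 + 320 = -130$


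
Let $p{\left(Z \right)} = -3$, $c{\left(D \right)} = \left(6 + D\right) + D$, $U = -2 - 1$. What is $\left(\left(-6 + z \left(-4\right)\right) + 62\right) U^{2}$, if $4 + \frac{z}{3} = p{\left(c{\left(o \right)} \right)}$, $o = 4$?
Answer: $1260$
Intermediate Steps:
$U = -3$
$c{\left(D \right)} = 6 + 2 D$
$z = -21$ ($z = -12 + 3 \left(-3\right) = -12 - 9 = -21$)
$\left(\left(-6 + z \left(-4\right)\right) + 62\right) U^{2} = \left(\left(-6 - -84\right) + 62\right) \left(-3\right)^{2} = \left(\left(-6 + 84\right) + 62\right) 9 = \left(78 + 62\right) 9 = 140 \cdot 9 = 1260$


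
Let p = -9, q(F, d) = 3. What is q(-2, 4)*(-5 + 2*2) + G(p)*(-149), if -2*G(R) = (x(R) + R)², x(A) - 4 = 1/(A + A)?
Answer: 1231925/648 ≈ 1901.1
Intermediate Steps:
x(A) = 4 + 1/(2*A) (x(A) = 4 + 1/(A + A) = 4 + 1/(2*A))
G(R) = -(4 + R + 1/(2*R))²/2 (G(R) = -((4 + 1/(2*R)) + R)²/2 = -(4 + R + 1/(2*R))²/2)
q(-2, 4)*(-5 + 2*2) + G(p)*(-149) = 3*(-5 + 2*2) - ⅛*(1 + 2*(-9)² + 8*(-9))²/(-9)²*(-149) = 3*(-5 + 4) - ⅛*1/81*(1 + 2*81 - 72)²*(-149) = 3*(-1) - ⅛*1/81*(1 + 162 - 72)²*(-149) = -3 - ⅛*1/81*91²*(-149) = -3 - ⅛*1/81*8281*(-149) = -3 - 8281/648*(-149) = -3 + 1233869/648 = 1231925/648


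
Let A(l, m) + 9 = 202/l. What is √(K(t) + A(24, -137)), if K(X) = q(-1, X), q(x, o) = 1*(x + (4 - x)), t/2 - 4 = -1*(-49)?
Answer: √123/6 ≈ 1.8484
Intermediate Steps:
A(l, m) = -9 + 202/l
t = 106 (t = 8 + 2*(-1*(-49)) = 8 + 2*49 = 8 + 98 = 106)
q(x, o) = 4 (q(x, o) = 1*4 = 4)
K(X) = 4
√(K(t) + A(24, -137)) = √(4 + (-9 + 202/24)) = √(4 + (-9 + 202*(1/24))) = √(4 + (-9 + 101/12)) = √(4 - 7/12) = √(41/12) = √123/6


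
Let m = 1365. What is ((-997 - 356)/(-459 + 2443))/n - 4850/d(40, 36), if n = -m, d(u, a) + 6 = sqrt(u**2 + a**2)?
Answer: -101030239/9929920 - 970*sqrt(181)/143 ≈ -101.43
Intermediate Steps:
d(u, a) = -6 + sqrt(a**2 + u**2) (d(u, a) = -6 + sqrt(u**2 + a**2) = -6 + sqrt(a**2 + u**2))
n = -1365 (n = -1*1365 = -1365)
((-997 - 356)/(-459 + 2443))/n - 4850/d(40, 36) = ((-997 - 356)/(-459 + 2443))/(-1365) - 4850/(-6 + sqrt(36**2 + 40**2)) = -1353/1984*(-1/1365) - 4850/(-6 + sqrt(1296 + 1600)) = -1353*1/1984*(-1/1365) - 4850/(-6 + sqrt(2896)) = -1353/1984*(-1/1365) - 4850/(-6 + 4*sqrt(181)) = 451/902720 - 4850/(-6 + 4*sqrt(181))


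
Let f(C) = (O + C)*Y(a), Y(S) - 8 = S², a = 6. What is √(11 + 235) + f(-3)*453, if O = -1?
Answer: -79728 + √246 ≈ -79712.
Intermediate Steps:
Y(S) = 8 + S²
f(C) = -44 + 44*C (f(C) = (-1 + C)*(8 + 6²) = (-1 + C)*(8 + 36) = (-1 + C)*44 = -44 + 44*C)
√(11 + 235) + f(-3)*453 = √(11 + 235) + (-44 + 44*(-3))*453 = √246 + (-44 - 132)*453 = √246 - 176*453 = √246 - 79728 = -79728 + √246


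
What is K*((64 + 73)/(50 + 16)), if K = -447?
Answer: -20413/22 ≈ -927.86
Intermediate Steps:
K*((64 + 73)/(50 + 16)) = -447*(64 + 73)/(50 + 16) = -61239/66 = -447*137/66 = -20413/22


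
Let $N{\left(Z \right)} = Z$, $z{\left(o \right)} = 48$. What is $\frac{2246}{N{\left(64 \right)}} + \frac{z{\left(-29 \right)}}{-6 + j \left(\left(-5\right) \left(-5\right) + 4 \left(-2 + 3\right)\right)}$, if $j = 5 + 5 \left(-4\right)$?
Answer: $\frac{164569}{4704} \approx 34.985$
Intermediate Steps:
$j = -15$ ($j = 5 - 20 = -15$)
$\frac{2246}{N{\left(64 \right)}} + \frac{z{\left(-29 \right)}}{-6 + j \left(\left(-5\right) \left(-5\right) + 4 \left(-2 + 3\right)\right)} = \frac{2246}{64} + \frac{48}{-6 - 15 \left(\left(-5\right) \left(-5\right) + 4 \left(-2 + 3\right)\right)} = 2246 \cdot \frac{1}{64} + \frac{48}{-6 - 15 \left(25 + 4 \cdot 1\right)} = \frac{1123}{32} + \frac{48}{-6 - 15 \left(25 + 4\right)} = \frac{1123}{32} + \frac{48}{-6 - 435} = \frac{1123}{32} + \frac{48}{-441} = \frac{1123}{32} + 48 \left(- \frac{1}{441}\right) = \frac{1123}{32} - \frac{16}{147} = \frac{164569}{4704}$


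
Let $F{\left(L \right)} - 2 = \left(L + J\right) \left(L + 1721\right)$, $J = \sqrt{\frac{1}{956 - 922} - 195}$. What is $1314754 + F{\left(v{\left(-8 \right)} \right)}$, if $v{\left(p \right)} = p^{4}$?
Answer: $25141188 + \frac{5817 i \sqrt{225386}}{34} \approx 2.5141 \cdot 10^{7} + 81224.0 i$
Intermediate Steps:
$J = \frac{i \sqrt{225386}}{34}$ ($J = \sqrt{\frac{1}{34} - 195} = \sqrt{- \frac{6629}{34}} = \frac{i \sqrt{225386}}{34} \approx 13.963 i$)
$F{\left(L \right)} = 2 + \left(1721 + L\right) \left(L + \frac{i \sqrt{225386}}{34}\right)$ ($F{\left(L \right)} = 2 + \left(L + \frac{i \sqrt{225386}}{34}\right) \left(L + 1721\right) = 2 + \left(L + \frac{i \sqrt{225386}}{34}\right) \left(1721 + L\right) = 2 + \left(1721 + L\right) \left(L + \frac{i \sqrt{225386}}{34}\right)$)
$1314754 + F{\left(v{\left(-8 \right)} \right)} = 1314754 + \left(2 + \left(\left(-8\right)^{4}\right)^{2} + 1721 \left(-8\right)^{4} + \frac{1721 i \sqrt{225386}}{34} + \frac{i \left(-8\right)^{4} \sqrt{225386}}{34}\right) = 1314754 + \left(2 + 4096^{2} + 1721 \cdot 4096 + \frac{1721 i \sqrt{225386}}{34} + \frac{1}{34} i 4096 \sqrt{225386}\right) = 1314754 + \left(2 + 16777216 + 7049216 + \frac{1721 i \sqrt{225386}}{34} + \frac{2048 i \sqrt{225386}}{17}\right) = 1314754 + \left(23826434 + \frac{5817 i \sqrt{225386}}{34}\right) = 25141188 + \frac{5817 i \sqrt{225386}}{34}$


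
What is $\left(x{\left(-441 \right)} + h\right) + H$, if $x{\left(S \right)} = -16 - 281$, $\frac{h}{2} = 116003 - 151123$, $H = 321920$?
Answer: $251383$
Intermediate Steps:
$h = -70240$ ($h = 2 \left(116003 - 151123\right) = 2 \left(-35120\right) = -70240$)
$x{\left(S \right)} = -297$ ($x{\left(S \right)} = -16 - 281 = -297$)
$\left(x{\left(-441 \right)} + h\right) + H = \left(-297 - 70240\right) + 321920 = -70537 + 321920 = 251383$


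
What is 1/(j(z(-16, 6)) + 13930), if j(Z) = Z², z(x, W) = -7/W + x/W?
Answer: 36/502009 ≈ 7.1712e-5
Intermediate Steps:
1/(j(z(-16, 6)) + 13930) = 1/(((-7 - 16)/6)² + 13930) = 1/(((⅙)*(-23))² + 13930) = 1/((-23/6)² + 13930) = 1/(529/36 + 13930) = 1/(502009/36) = 36/502009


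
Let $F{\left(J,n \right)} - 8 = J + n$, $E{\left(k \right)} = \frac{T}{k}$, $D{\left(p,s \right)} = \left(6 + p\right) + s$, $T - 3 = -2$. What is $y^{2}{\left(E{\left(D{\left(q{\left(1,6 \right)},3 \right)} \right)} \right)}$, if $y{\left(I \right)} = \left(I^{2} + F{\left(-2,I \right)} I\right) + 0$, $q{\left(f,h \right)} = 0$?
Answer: $\frac{3136}{6561} \approx 0.47798$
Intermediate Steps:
$T = 1$ ($T = 3 - 2 = 1$)
$D{\left(p,s \right)} = 6 + p + s$
$E{\left(k \right)} = \frac{1}{k}$ ($E{\left(k \right)} = 1 \frac{1}{k} = \frac{1}{k}$)
$F{\left(J,n \right)} = 8 + J + n$ ($F{\left(J,n \right)} = 8 + \left(J + n\right) = 8 + J + n$)
$y{\left(I \right)} = I^{2} + I \left(6 + I\right)$ ($y{\left(I \right)} = \left(I^{2} + \left(8 - 2 + I\right) I\right) + 0 = \left(I^{2} + \left(6 + I\right) I\right) + 0 = \left(I^{2} + I \left(6 + I\right)\right) + 0 = I^{2} + I \left(6 + I\right)$)
$y^{2}{\left(E{\left(D{\left(q{\left(1,6 \right)},3 \right)} \right)} \right)} = \left(\frac{2 \left(3 + \frac{1}{6 + 0 + 3}\right)}{6 + 0 + 3}\right)^{2} = \left(\frac{2 \left(3 + \frac{1}{9}\right)}{9}\right)^{2} = \left(2 \cdot \frac{1}{9} \left(3 + \frac{1}{9}\right)\right)^{2} = \left(2 \cdot \frac{1}{9} \cdot \frac{28}{9}\right)^{2} = \left(\frac{56}{81}\right)^{2} = \frac{3136}{6561}$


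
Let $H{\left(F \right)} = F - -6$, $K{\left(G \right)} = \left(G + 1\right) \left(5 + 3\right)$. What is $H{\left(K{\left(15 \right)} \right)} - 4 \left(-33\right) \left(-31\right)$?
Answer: $-3958$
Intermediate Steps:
$K{\left(G \right)} = 8 + 8 G$ ($K{\left(G \right)} = \left(1 + G\right) 8 = 8 + 8 G$)
$H{\left(F \right)} = 6 + F$ ($H{\left(F \right)} = F + 6 = 6 + F$)
$H{\left(K{\left(15 \right)} \right)} - 4 \left(-33\right) \left(-31\right) = \left(6 + \left(8 + 8 \cdot 15\right)\right) - 4 \left(-33\right) \left(-31\right) = \left(6 + \left(8 + 120\right)\right) - \left(-132\right) \left(-31\right) = \left(6 + 128\right) - 4092 = 134 - 4092 = -3958$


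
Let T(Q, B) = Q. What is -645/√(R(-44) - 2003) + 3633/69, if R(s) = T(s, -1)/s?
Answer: 1211/23 + 645*I*√2002/2002 ≈ 52.652 + 14.415*I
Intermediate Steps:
R(s) = 1 (R(s) = s/s = 1)
-645/√(R(-44) - 2003) + 3633/69 = -645/√(1 - 2003) + 3633/69 = -645*(-I*√2002/2002) + 3633*(1/69) = -645*(-I*√2002/2002) + 1211/23 = -(-645)*I*√2002/2002 + 1211/23 = 645*I*√2002/2002 + 1211/23 = 1211/23 + 645*I*√2002/2002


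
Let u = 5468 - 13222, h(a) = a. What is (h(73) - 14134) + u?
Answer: -21815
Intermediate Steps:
u = -7754
(h(73) - 14134) + u = (73 - 14134) - 7754 = -14061 - 7754 = -21815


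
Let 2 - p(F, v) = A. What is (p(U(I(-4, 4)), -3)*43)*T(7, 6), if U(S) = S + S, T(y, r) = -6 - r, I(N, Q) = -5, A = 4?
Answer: 1032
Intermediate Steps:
U(S) = 2*S
p(F, v) = -2 (p(F, v) = 2 - 1*4 = 2 - 4 = -2)
(p(U(I(-4, 4)), -3)*43)*T(7, 6) = (-2*43)*(-6 - 1*6) = -86*(-6 - 6) = -86*(-12) = 1032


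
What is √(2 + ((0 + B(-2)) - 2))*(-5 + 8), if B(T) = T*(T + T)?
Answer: 6*√2 ≈ 8.4853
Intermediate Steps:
B(T) = 2*T² (B(T) = T*(2*T) = 2*T²)
√(2 + ((0 + B(-2)) - 2))*(-5 + 8) = √(2 + ((0 + 2*(-2)²) - 2))*(-5 + 8) = √(2 + ((0 + 2*4) - 2))*3 = √(2 + ((0 + 8) - 2))*3 = √(2 + (8 - 2))*3 = √(2 + 6)*3 = √8*3 = (2*√2)*3 = 6*√2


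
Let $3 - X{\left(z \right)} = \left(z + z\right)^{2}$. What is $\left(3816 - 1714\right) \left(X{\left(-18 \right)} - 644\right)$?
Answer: $-4071574$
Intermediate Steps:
$X{\left(z \right)} = 3 - 4 z^{2}$ ($X{\left(z \right)} = 3 - \left(z + z\right)^{2} = 3 - \left(2 z\right)^{2} = 3 - 4 z^{2}$)
$\left(3816 - 1714\right) \left(X{\left(-18 \right)} - 644\right) = \left(3816 - 1714\right) \left(\left(3 - 4 \left(-18\right)^{2}\right) - 644\right) = 2102 \left(\left(3 - 1296\right) - 644\right) = 2102 \left(-1293 - 644\right) = 2102 \left(-1937\right) = -4071574$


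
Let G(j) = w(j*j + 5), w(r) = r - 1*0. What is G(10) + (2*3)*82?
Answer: 597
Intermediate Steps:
w(r) = r (w(r) = r + 0 = r)
G(j) = 5 + j² (G(j) = j*j + 5 = j² + 5 = 5 + j²)
G(10) + (2*3)*82 = (5 + 10²) + (2*3)*82 = (5 + 100) + 6*82 = 105 + 492 = 597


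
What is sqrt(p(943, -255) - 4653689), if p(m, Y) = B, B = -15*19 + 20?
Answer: 3*I*sqrt(517106) ≈ 2157.3*I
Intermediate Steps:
B = -265 (B = -285 + 20 = -265)
p(m, Y) = -265
sqrt(p(943, -255) - 4653689) = sqrt(-265 - 4653689) = sqrt(-4653954) = 3*I*sqrt(517106)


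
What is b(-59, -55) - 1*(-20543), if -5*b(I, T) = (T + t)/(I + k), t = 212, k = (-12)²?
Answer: 8730618/425 ≈ 20543.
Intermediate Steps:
k = 144
b(I, T) = -(212 + T)/(5*(144 + I)) (b(I, T) = -(T + 212)/(5*(I + 144)) = -(212 + T)/(5*(144 + I)))
b(-59, -55) - 1*(-20543) = (-212 - 1*(-55))/(5*(144 - 59)) - 1*(-20543) = (⅕)*(-212 + 55)/85 + 20543 = (⅕)*(1/85)*(-157) + 20543 = -157/425 + 20543 = 8730618/425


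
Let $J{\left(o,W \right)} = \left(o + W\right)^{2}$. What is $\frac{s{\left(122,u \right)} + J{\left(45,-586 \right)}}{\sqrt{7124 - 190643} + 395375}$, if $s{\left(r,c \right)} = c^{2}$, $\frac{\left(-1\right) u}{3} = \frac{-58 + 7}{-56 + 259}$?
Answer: $\frac{2384331619768375}{3220927874450048} - \frac{18091672107 i \sqrt{20391}}{3220927874450048} \approx 0.74026 - 0.00080208 i$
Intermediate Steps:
$J{\left(o,W \right)} = \left(W + o\right)^{2}$
$u = \frac{153}{203}$ ($u = - 3 \frac{-58 + 7}{-56 + 259} = - 3 \left(- \frac{51}{203}\right) = - 3 \left(\left(-51\right) \frac{1}{203}\right) = \left(-3\right) \left(- \frac{51}{203}\right) = \frac{153}{203} \approx 0.75369$)
$\frac{s{\left(122,u \right)} + J{\left(45,-586 \right)}}{\sqrt{7124 - 190643} + 395375} = \frac{\left(\frac{153}{203}\right)^{2} + \left(-586 + 45\right)^{2}}{\sqrt{7124 - 190643} + 395375} = \frac{\frac{23409}{41209} + \left(-541\right)^{2}}{\sqrt{-183519} + 395375} = \frac{\frac{23409}{41209} + 292681}{3 i \sqrt{20391} + 395375} = \frac{12061114738}{41209 \left(395375 + 3 i \sqrt{20391}\right)}$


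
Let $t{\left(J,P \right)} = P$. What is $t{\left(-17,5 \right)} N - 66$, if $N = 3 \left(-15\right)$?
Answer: $-291$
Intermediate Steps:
$N = -45$
$t{\left(-17,5 \right)} N - 66 = 5 \left(-45\right) - 66 = -225 - 66 = -291$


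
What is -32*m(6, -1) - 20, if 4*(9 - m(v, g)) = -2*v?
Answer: -404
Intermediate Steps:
m(v, g) = 9 + v/2 (m(v, g) = 9 - (-1)*v/2 = 9 + v/2)
-32*m(6, -1) - 20 = -32*(9 + (½)*6) - 20 = -32*(9 + 3) - 20 = -32*12 - 20 = -384 - 20 = -404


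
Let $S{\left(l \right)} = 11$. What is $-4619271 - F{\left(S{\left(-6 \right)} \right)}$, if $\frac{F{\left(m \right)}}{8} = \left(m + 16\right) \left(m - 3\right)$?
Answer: $-4620999$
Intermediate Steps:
$F{\left(m \right)} = 8 \left(-3 + m\right) \left(16 + m\right)$ ($F{\left(m \right)} = 8 \left(m + 16\right) \left(m - 3\right) = 8 \left(16 + m\right) \left(-3 + m\right) = 8 \left(-3 + m\right) \left(16 + m\right)$)
$-4619271 - F{\left(S{\left(-6 \right)} \right)} = -4619271 - \left(-384 + 8 \cdot 11^{2} + 104 \cdot 11\right) = -4619271 - \left(-384 + 8 \cdot 121 + 1144\right) = -4619271 - \left(-384 + 968 + 1144\right) = -4619271 - 1728 = -4620999$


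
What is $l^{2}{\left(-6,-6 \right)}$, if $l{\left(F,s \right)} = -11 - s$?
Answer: $25$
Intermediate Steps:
$l^{2}{\left(-6,-6 \right)} = \left(-11 - -6\right)^{2} = \left(-11 + 6\right)^{2} = \left(-5\right)^{2} = 25$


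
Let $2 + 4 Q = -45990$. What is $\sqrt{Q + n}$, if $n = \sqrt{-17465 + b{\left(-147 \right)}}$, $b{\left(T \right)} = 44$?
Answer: $\sqrt{-11498 + i \sqrt{17421}} \approx 0.6154 + 107.23 i$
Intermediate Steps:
$Q = -11498$ ($Q = - \frac{1}{2} + \frac{1}{4} \left(-45990\right) = - \frac{1}{2} - \frac{22995}{2} = -11498$)
$n = i \sqrt{17421}$ ($n = \sqrt{-17465 + 44} = \sqrt{-17421} = i \sqrt{17421} \approx 131.99 i$)
$\sqrt{Q + n} = \sqrt{-11498 + i \sqrt{17421}}$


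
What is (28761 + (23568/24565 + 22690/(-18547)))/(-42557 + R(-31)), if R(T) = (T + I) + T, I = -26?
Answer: -770799661453/1142903697675 ≈ -0.67442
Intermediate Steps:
R(T) = -26 + 2*T (R(T) = (T - 26) + T = (-26 + T) + T = -26 + 2*T)
(28761 + (23568/24565 + 22690/(-18547)))/(-42557 + R(-31)) = (28761 + (23568/24565 + 22690/(-18547)))/(-42557 + (-26 + 2*(-31))) = (28761 + (23568*(1/24565) + 22690*(-1/18547)))/(-42557 + (-26 - 62)) = (28761 + (23568/24565 - 22690/18547))/(-42557 - 88) = (28761 - 7074362/26800415)/(-42645) = (770799661453/26800415)*(-1/42645) = -770799661453/1142903697675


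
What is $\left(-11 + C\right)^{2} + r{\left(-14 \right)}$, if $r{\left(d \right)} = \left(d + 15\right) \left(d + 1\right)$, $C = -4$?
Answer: $212$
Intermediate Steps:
$r{\left(d \right)} = \left(1 + d\right) \left(15 + d\right)$ ($r{\left(d \right)} = \left(15 + d\right) \left(1 + d\right) = \left(1 + d\right) \left(15 + d\right)$)
$\left(-11 + C\right)^{2} + r{\left(-14 \right)} = \left(-11 - 4\right)^{2} + \left(15 + \left(-14\right)^{2} + 16 \left(-14\right)\right) = \left(-15\right)^{2} + \left(15 + 196 - 224\right) = 225 - 13 = 212$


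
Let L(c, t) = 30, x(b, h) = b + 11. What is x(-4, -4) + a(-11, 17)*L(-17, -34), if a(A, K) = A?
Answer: -323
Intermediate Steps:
x(b, h) = 11 + b
x(-4, -4) + a(-11, 17)*L(-17, -34) = (11 - 4) - 11*30 = 7 - 330 = -323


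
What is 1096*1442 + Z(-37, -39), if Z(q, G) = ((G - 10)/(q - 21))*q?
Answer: 91663243/58 ≈ 1.5804e+6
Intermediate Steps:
Z(q, G) = q*(-10 + G)/(-21 + q) (Z(q, G) = ((-10 + G)/(-21 + q))*q = q*(-10 + G)/(-21 + q))
1096*1442 + Z(-37, -39) = 1096*1442 - 37*(-10 - 39)/(-21 - 37) = 1580432 - 37*(-49)/(-58) = 1580432 - 37*(-1/58)*(-49) = 1580432 - 1813/58 = 91663243/58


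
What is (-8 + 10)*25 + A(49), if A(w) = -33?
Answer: 17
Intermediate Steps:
(-8 + 10)*25 + A(49) = (-8 + 10)*25 - 33 = 2*25 - 33 = 50 - 33 = 17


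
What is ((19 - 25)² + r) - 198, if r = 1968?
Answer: 1806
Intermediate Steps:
((19 - 25)² + r) - 198 = ((19 - 25)² + 1968) - 198 = ((-6)² + 1968) - 198 = (36 + 1968) - 198 = 2004 - 198 = 1806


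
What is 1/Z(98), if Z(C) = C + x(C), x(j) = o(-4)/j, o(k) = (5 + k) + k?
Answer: 98/9601 ≈ 0.010207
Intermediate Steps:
o(k) = 5 + 2*k
x(j) = -3/j (x(j) = (5 + 2*(-4))/j = (5 - 8)/j = -3/j)
Z(C) = C - 3/C
1/Z(98) = 1/(98 - 3/98) = 1/(9601/98) = 98/9601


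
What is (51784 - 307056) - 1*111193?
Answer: -366465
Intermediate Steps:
(51784 - 307056) - 1*111193 = -255272 - 111193 = -366465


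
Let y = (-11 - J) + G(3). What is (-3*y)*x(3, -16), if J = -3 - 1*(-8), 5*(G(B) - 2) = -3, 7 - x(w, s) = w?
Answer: 876/5 ≈ 175.20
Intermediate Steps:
x(w, s) = 7 - w
G(B) = 7/5 (G(B) = 2 + (⅕)*(-3) = 2 - ⅗ = 7/5)
J = 5 (J = -3 + 8 = 5)
y = -73/5 (y = (-11 - 1*5) + 7/5 = (-11 - 5) + 7/5 = -16 + 7/5 = -73/5 ≈ -14.600)
(-3*y)*x(3, -16) = (-3*(-73/5))*(7 - 1*3) = 219*(7 - 3)/5 = (219/5)*4 = 876/5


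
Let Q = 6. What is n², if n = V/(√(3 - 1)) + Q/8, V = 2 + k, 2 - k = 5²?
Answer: 3537/16 - 63*√2/4 ≈ 198.79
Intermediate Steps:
k = -23 (k = 2 - 1*5² = 2 - 1*25 = 2 - 25 = -23)
V = -21 (V = 2 - 23 = -21)
n = ¾ - 21*√2/2 (n = -21/√(3 - 1) + 6/8 = -21*√2/2 + 6*(⅛) = -21*√2/2 + ¾ = ¾ - 21*√2/2 ≈ -14.099)
n² = (¾ - 21*√2/2)²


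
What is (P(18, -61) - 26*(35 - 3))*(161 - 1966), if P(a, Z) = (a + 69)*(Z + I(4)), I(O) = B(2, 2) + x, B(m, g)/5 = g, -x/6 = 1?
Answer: 10452755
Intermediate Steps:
x = -6 (x = -6*1 = -6)
B(m, g) = 5*g
I(O) = 4 (I(O) = 5*2 - 6 = 10 - 6 = 4)
P(a, Z) = (4 + Z)*(69 + a) (P(a, Z) = (a + 69)*(Z + 4) = (69 + a)*(4 + Z) = (4 + Z)*(69 + a))
(P(18, -61) - 26*(35 - 3))*(161 - 1966) = ((276 + 4*18 + 69*(-61) - 61*18) - 26*(35 - 3))*(161 - 1966) = ((276 + 72 - 4209 - 1098) - 26*32)*(-1805) = (-4959 - 832)*(-1805) = -5791*(-1805) = 10452755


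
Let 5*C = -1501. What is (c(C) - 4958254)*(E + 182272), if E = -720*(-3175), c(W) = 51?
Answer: -12238193635216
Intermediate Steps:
C = -1501/5 (C = (⅕)*(-1501) = -1501/5 ≈ -300.20)
E = 2286000
(c(C) - 4958254)*(E + 182272) = (51 - 4958254)*(2286000 + 182272) = -4958203*2468272 = -12238193635216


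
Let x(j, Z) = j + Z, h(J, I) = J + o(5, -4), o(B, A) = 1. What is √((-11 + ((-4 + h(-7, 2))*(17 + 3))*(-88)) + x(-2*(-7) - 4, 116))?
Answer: √17715 ≈ 133.10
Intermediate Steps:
h(J, I) = 1 + J (h(J, I) = J + 1 = 1 + J)
x(j, Z) = Z + j
√((-11 + ((-4 + h(-7, 2))*(17 + 3))*(-88)) + x(-2*(-7) - 4, 116)) = √((-11 + ((-4 + (1 - 7))*(17 + 3))*(-88)) + (116 + (-2*(-7) - 4))) = √((-11 + ((-4 - 6)*20)*(-88)) + (116 + (14 - 4))) = √((-11 - 10*20*(-88)) + (116 + 10)) = √((-11 - 200*(-88)) + 126) = √((-11 + 17600) + 126) = √(17589 + 126) = √17715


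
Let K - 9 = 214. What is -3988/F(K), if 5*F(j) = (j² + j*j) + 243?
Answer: -19940/99701 ≈ -0.20000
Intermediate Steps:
K = 223 (K = 9 + 214 = 223)
F(j) = 243/5 + 2*j²/5 (F(j) = ((j² + j*j) + 243)/5 = ((j² + j²) + 243)/5 = (2*j² + 243)/5 = (243 + 2*j²)/5 = 243/5 + 2*j²/5)
-3988/F(K) = -3988/(243/5 + (⅖)*223²) = -3988/(243/5 + (⅖)*49729) = -3988/(243/5 + 99458/5) = -3988/99701/5 = -3988*5/99701 = -19940/99701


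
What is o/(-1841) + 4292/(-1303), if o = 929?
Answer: -9112059/2398823 ≈ -3.7986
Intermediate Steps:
o/(-1841) + 4292/(-1303) = 929/(-1841) + 4292/(-1303) = 929*(-1/1841) + 4292*(-1/1303) = -929/1841 - 4292/1303 = -9112059/2398823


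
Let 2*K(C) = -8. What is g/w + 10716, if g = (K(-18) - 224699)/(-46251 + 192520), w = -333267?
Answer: 174122965374657/16248876941 ≈ 10716.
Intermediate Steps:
K(C) = -4 (K(C) = (½)*(-8) = -4)
g = -224703/146269 (g = (-4 - 224699)/(-46251 + 192520) = -224703/146269 ≈ -1.5362)
g/w + 10716 = -224703/146269/(-333267) + 10716 = -224703/146269*(-1/333267) + 10716 = 74901/16248876941 + 10716 = 174122965374657/16248876941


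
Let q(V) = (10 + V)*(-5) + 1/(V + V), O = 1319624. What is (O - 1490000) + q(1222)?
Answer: -431453983/2444 ≈ -1.7654e+5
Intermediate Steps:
q(V) = -50 + 1/(2*V) - 5*V (q(V) = (-50 - 5*V) + 1/(2*V) = -50 + 1/(2*V) - 5*V)
(O - 1490000) + q(1222) = (1319624 - 1490000) + (-50 + (½)/1222 - 5*1222) = -170376 + (-50 + (½)*(1/1222) - 6110) = -170376 + (-50 + 1/2444 - 6110) = -170376 - 15055039/2444 = -431453983/2444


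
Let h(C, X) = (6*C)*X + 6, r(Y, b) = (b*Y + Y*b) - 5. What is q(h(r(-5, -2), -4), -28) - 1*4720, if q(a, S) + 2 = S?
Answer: -4750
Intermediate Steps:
r(Y, b) = -5 + 2*Y*b (r(Y, b) = (Y*b + Y*b) - 5 = 2*Y*b - 5 = -5 + 2*Y*b)
h(C, X) = 6 + 6*C*X (h(C, X) = 6*C*X + 6 = 6 + 6*C*X)
q(a, S) = -2 + S
q(h(r(-5, -2), -4), -28) - 1*4720 = (-2 - 28) - 1*4720 = -30 - 4720 = -4750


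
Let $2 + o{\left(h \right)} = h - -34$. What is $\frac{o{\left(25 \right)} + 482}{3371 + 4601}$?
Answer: $\frac{539}{7972} \approx 0.067612$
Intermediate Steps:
$o{\left(h \right)} = 32 + h$ ($o{\left(h \right)} = -2 + \left(h - -34\right) = -2 + \left(h + 34\right) = -2 + \left(34 + h\right) = 32 + h$)
$\frac{o{\left(25 \right)} + 482}{3371 + 4601} = \frac{\left(32 + 25\right) + 482}{3371 + 4601} = \frac{57 + 482}{7972} = 539 \cdot \frac{1}{7972} = \frac{539}{7972}$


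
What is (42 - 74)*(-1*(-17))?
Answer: -544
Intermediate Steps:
(42 - 74)*(-1*(-17)) = -32*17 = -544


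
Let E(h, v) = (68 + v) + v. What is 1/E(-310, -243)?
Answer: -1/418 ≈ -0.0023923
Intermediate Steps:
E(h, v) = 68 + 2*v
1/E(-310, -243) = 1/(68 + 2*(-243)) = 1/(68 - 486) = 1/(-418) = -1/418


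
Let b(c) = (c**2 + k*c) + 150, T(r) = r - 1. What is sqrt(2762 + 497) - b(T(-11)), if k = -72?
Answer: -1158 + sqrt(3259) ≈ -1100.9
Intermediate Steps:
T(r) = -1 + r
b(c) = 150 + c**2 - 72*c (b(c) = (c**2 - 72*c) + 150 = 150 + c**2 - 72*c)
sqrt(2762 + 497) - b(T(-11)) = sqrt(2762 + 497) - (150 + (-1 - 11)**2 - 72*(-1 - 11)) = sqrt(3259) - (150 + (-12)**2 - 72*(-12)) = sqrt(3259) - (150 + 144 + 864) = sqrt(3259) - 1*1158 = sqrt(3259) - 1158 = -1158 + sqrt(3259)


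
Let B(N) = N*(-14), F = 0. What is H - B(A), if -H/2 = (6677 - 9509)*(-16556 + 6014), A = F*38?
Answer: -59709888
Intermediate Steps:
A = 0 (A = 0*38 = 0)
B(N) = -14*N
H = -59709888 (H = -2*(6677 - 9509)*(-16556 + 6014) = -(-5664)*(-10542) = -2*29854944 = -59709888)
H - B(A) = -59709888 - (-14)*0 = -59709888 - 1*0 = -59709888 + 0 = -59709888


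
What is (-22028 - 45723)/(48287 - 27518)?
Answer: -67751/20769 ≈ -3.2621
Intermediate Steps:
(-22028 - 45723)/(48287 - 27518) = -67751/20769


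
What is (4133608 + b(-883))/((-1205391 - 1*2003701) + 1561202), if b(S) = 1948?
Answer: -2067778/823945 ≈ -2.5096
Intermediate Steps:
(4133608 + b(-883))/((-1205391 - 1*2003701) + 1561202) = (4133608 + 1948)/((-1205391 - 1*2003701) + 1561202) = 4135556/((-1205391 - 2003701) + 1561202) = 4135556/(-3209092 + 1561202) = 4135556/(-1647890) = 4135556*(-1/1647890) = -2067778/823945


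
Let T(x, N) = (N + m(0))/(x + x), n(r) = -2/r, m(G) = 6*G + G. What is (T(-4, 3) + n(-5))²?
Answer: 1/1600 ≈ 0.00062500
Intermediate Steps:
m(G) = 7*G
T(x, N) = N/(2*x) (T(x, N) = (N + 7*0)/(x + x) = (N + 0)/((2*x)) = N*(1/(2*x)) = N/(2*x))
(T(-4, 3) + n(-5))² = ((½)*3/(-4) - 2/(-5))² = ((½)*3*(-¼) - 2*(-⅕))² = (-3/8 + ⅖)² = (1/40)² = 1/1600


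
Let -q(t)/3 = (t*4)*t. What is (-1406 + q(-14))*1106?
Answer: -4156348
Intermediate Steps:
q(t) = -12*t² (q(t) = -3*t*4*t = -3*4*t*t = -12*t²)
(-1406 + q(-14))*1106 = (-1406 - 12*(-14)²)*1106 = (-1406 - 12*196)*1106 = (-1406 - 2352)*1106 = -3758*1106 = -4156348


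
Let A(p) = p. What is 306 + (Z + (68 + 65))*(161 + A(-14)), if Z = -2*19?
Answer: 14271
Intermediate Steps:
Z = -38
306 + (Z + (68 + 65))*(161 + A(-14)) = 306 + (-38 + (68 + 65))*(161 - 14) = 306 + (-38 + 133)*147 = 306 + 95*147 = 306 + 13965 = 14271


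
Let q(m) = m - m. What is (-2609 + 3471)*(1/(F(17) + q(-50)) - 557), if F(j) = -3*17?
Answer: -24487696/51 ≈ -4.8015e+5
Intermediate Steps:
F(j) = -51
q(m) = 0
(-2609 + 3471)*(1/(F(17) + q(-50)) - 557) = (-2609 + 3471)*(1/(-51 + 0) - 557) = 862*(1/(-51) - 557) = 862*(-1/51 - 557) = 862*(-28408/51) = -24487696/51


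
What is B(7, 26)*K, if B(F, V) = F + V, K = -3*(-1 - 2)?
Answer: 297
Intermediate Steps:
K = 9 (K = -3*(-3) = 9)
B(7, 26)*K = (7 + 26)*9 = 33*9 = 297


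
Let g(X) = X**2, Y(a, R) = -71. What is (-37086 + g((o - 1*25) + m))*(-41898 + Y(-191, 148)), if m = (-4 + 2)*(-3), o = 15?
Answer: 1555790830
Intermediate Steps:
m = 6 (m = -2*(-3) = 6)
(-37086 + g((o - 1*25) + m))*(-41898 + Y(-191, 148)) = (-37086 + ((15 - 1*25) + 6)**2)*(-41898 - 71) = (-37086 + ((15 - 25) + 6)**2)*(-41969) = (-37086 + (-10 + 6)**2)*(-41969) = (-37086 + (-4)**2)*(-41969) = (-37086 + 16)*(-41969) = -37070*(-41969) = 1555790830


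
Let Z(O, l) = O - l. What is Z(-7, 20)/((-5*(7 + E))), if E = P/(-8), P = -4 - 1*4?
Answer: 27/40 ≈ 0.67500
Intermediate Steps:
P = -8 (P = -4 - 4 = -8)
E = 1 (E = -8/(-8) = -8*(-⅛) = 1)
Z(-7, 20)/((-5*(7 + E))) = (-7 - 1*20)/((-5*(7 + 1))) = (-7 - 20)/((-5*8)) = -27/(-40) = -27*(-1/40) = 27/40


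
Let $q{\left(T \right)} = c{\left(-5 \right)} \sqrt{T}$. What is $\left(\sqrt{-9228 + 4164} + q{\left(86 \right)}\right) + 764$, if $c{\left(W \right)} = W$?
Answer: $764 - 5 \sqrt{86} + 2 i \sqrt{1266} \approx 717.63 + 71.162 i$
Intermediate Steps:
$q{\left(T \right)} = - 5 \sqrt{T}$
$\left(\sqrt{-9228 + 4164} + q{\left(86 \right)}\right) + 764 = \left(\sqrt{-9228 + 4164} - 5 \sqrt{86}\right) + 764 = \left(\sqrt{-5064} - 5 \sqrt{86}\right) + 764 = \left(2 i \sqrt{1266} - 5 \sqrt{86}\right) + 764 = \left(- 5 \sqrt{86} + 2 i \sqrt{1266}\right) + 764 = 764 - 5 \sqrt{86} + 2 i \sqrt{1266}$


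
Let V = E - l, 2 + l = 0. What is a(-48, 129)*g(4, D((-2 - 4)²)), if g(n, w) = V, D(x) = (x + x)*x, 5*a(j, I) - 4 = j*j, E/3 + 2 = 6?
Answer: 32312/5 ≈ 6462.4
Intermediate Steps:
E = 12 (E = -6 + 3*6 = -6 + 18 = 12)
a(j, I) = ⅘ + j²/5 (a(j, I) = ⅘ + (j*j)/5 = ⅘ + j²/5)
l = -2 (l = -2 + 0 = -2)
V = 14 (V = 12 - 1*(-2) = 12 + 2 = 14)
D(x) = 2*x² (D(x) = (2*x)*x = 2*x²)
g(n, w) = 14
a(-48, 129)*g(4, D((-2 - 4)²)) = (⅘ + (⅕)*(-48)²)*14 = (⅘ + (⅕)*2304)*14 = (⅘ + 2304/5)*14 = (2308/5)*14 = 32312/5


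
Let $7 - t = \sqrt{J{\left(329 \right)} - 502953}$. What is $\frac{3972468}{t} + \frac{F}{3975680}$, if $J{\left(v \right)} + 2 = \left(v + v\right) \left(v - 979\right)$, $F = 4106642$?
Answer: $\frac{3574215599489}{115630664960} + \frac{993117 i \sqrt{930655}}{232676} \approx 30.911 + 4117.6 i$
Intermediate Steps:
$J{\left(v \right)} = -2 + 2 v \left(-979 + v\right)$ ($J{\left(v \right)} = -2 + \left(v + v\right) \left(v - 979\right) = -2 + 2 v \left(-979 + v\right)$)
$t = 7 - i \sqrt{930655}$ ($t = 7 - \sqrt{\left(-2 - 644182 + 2 \cdot 329^{2}\right) - 502953} = 7 - \sqrt{\left(-2 - 644182 + 2 \cdot 108241\right) - 502953} = 7 - \sqrt{\left(-2 - 644182 + 216482\right) - 502953} = 7 - \sqrt{-427702 - 502953} = 7 - \sqrt{-930655} = 7 - i \sqrt{930655} \approx 7.0 - 964.71 i$)
$\frac{3972468}{t} + \frac{F}{3975680} = \frac{3972468}{7 - i \sqrt{930655}} + \frac{4106642}{3975680} = \frac{3972468}{7 - i \sqrt{930655}} + 4106642 \cdot \frac{1}{3975680} = \frac{3972468}{7 - i \sqrt{930655}} + \frac{2053321}{1987840} = \frac{2053321}{1987840} + \frac{3972468}{7 - i \sqrt{930655}}$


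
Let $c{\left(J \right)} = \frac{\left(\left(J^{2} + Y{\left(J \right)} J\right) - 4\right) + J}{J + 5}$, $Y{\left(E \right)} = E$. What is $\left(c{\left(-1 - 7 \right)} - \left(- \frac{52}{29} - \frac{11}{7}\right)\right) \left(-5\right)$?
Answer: $\frac{107495}{609} \approx 176.51$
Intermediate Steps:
$c{\left(J \right)} = \frac{-4 + J + 2 J^{2}}{5 + J}$ ($c{\left(J \right)} = \frac{\left(\left(J^{2} + J J\right) - 4\right) + J}{J + 5} = \frac{\left(\left(J^{2} + J^{2}\right) - 4\right) + J}{5 + J} = \frac{\left(2 J^{2} - 4\right) + J}{5 + J} = \frac{\left(-4 + 2 J^{2}\right) + J}{5 + J} = \frac{-4 + J + 2 J^{2}}{5 + J}$)
$\left(c{\left(-1 - 7 \right)} - \left(- \frac{52}{29} - \frac{11}{7}\right)\right) \left(-5\right) = \left(\frac{-4 - 8 + 2 \left(-1 - 7\right)^{2}}{5 - 8} - \left(- \frac{52}{29} - \frac{11}{7}\right)\right) \left(-5\right) = \left(\frac{-4 - 8 + 2 \left(-1 - 7\right)^{2}}{5 - 8} - - \frac{683}{203}\right) \left(-5\right) = \left(\frac{-4 - 8 + 2 \left(-8\right)^{2}}{5 - 8} + \left(\frac{11}{7} + \frac{52}{29}\right)\right) \left(-5\right) = \left(\frac{-4 - 8 + 2 \cdot 64}{-3} + \frac{683}{203}\right) \left(-5\right) = \left(- \frac{-4 - 8 + 128}{3} + \frac{683}{203}\right) \left(-5\right) = \left(\left(- \frac{1}{3}\right) 116 + \frac{683}{203}\right) \left(-5\right) = \left(- \frac{116}{3} + \frac{683}{203}\right) \left(-5\right) = \left(- \frac{21499}{609}\right) \left(-5\right) = \frac{107495}{609}$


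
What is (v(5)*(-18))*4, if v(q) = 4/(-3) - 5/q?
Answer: 168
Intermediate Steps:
v(q) = -4/3 - 5/q (v(q) = 4*(-⅓) - 5/q = -4/3 - 5/q)
(v(5)*(-18))*4 = ((-4/3 - 5/5)*(-18))*4 = ((-4/3 - 5*⅕)*(-18))*4 = ((-4/3 - 1)*(-18))*4 = -7/3*(-18)*4 = 42*4 = 168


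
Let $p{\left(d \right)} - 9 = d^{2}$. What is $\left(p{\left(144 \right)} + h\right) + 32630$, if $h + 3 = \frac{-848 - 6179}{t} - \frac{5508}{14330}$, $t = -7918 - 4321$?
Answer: $\frac{4680337283069}{87692435} \approx 53372.0$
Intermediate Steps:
$t = -12239$ ($t = -7918 - 4321 = -12239$)
$p{\left(d \right)} = 9 + d^{2}$
$h = - \frac{246435056}{87692435}$ ($h = -3 - \left(\frac{2754}{7165} - \frac{-848 - 6179}{-12239}\right) = -3 - - \frac{16642249}{87692435} = -3 + \left(\frac{7027}{12239} - \frac{2754}{7165}\right) = -3 + \frac{16642249}{87692435} = - \frac{246435056}{87692435} \approx -2.8102$)
$\left(p{\left(144 \right)} + h\right) + 32630 = \left(\left(9 + 144^{2}\right) - \frac{246435056}{87692435}\right) + 32630 = \left(\left(9 + 20736\right) - \frac{246435056}{87692435}\right) + 32630 = \left(20745 - \frac{246435056}{87692435}\right) + 32630 = \frac{1818933129019}{87692435} + 32630 = \frac{4680337283069}{87692435}$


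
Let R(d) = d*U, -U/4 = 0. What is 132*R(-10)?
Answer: 0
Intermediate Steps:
U = 0 (U = -4*0 = 0)
R(d) = 0 (R(d) = d*0 = 0)
132*R(-10) = 132*0 = 0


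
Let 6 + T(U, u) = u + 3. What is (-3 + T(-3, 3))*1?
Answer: -3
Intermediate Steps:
T(U, u) = -3 + u (T(U, u) = -6 + (u + 3) = -6 + (3 + u) = -3 + u)
(-3 + T(-3, 3))*1 = (-3 + (-3 + 3))*1 = (-3 + 0)*1 = -3*1 = -3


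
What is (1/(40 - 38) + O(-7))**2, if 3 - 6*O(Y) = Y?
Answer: 169/36 ≈ 4.6944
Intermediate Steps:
O(Y) = 1/2 - Y/6
(1/(40 - 38) + O(-7))**2 = (1/(40 - 38) + (1/2 - 1/6*(-7)))**2 = (1/2 + (1/2 + 7/6))**2 = (1/2 + 5/3)**2 = (13/6)**2 = 169/36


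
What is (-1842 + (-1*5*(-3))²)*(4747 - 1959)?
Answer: -4508196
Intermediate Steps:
(-1842 + (-1*5*(-3))²)*(4747 - 1959) = (-1842 + (-5*(-3))²)*2788 = (-1842 + 15²)*2788 = (-1842 + 225)*2788 = -1617*2788 = -4508196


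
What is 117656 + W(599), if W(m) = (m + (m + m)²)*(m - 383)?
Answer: 310251104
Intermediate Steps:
W(m) = (-383 + m)*(m + 4*m²) (W(m) = (m + (2*m)²)*(-383 + m) = (m + 4*m²)*(-383 + m) = (-383 + m)*(m + 4*m²))
117656 + W(599) = 117656 + 599*(-383 - 1531*599 + 4*599²) = 117656 + 599*(-383 - 917069 + 4*358801) = 117656 + 599*(-383 - 917069 + 1435204) = 117656 + 599*517752 = 117656 + 310133448 = 310251104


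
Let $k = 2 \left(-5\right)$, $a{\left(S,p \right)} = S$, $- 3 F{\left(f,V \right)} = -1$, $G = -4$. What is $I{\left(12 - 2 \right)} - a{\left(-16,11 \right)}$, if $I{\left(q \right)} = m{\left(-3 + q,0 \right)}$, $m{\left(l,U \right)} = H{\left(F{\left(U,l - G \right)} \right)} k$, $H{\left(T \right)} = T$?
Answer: $\frac{38}{3} \approx 12.667$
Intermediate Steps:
$F{\left(f,V \right)} = \frac{1}{3}$ ($F{\left(f,V \right)} = \left(- \frac{1}{3}\right) \left(-1\right) = \frac{1}{3}$)
$k = -10$
$m{\left(l,U \right)} = - \frac{10}{3}$ ($m{\left(l,U \right)} = \frac{1}{3} \left(-10\right) = - \frac{10}{3}$)
$I{\left(q \right)} = - \frac{10}{3}$
$I{\left(12 - 2 \right)} - a{\left(-16,11 \right)} = - \frac{10}{3} - -16 = - \frac{10}{3} + 16 = \frac{38}{3}$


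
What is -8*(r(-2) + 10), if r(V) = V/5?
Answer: -384/5 ≈ -76.800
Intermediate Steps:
r(V) = V/5
-8*(r(-2) + 10) = -8*((1/5)*(-2) + 10) = -8*(-2/5 + 10) = -8*48/5 = -384/5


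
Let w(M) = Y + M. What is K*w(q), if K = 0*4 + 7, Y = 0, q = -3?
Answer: -21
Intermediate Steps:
w(M) = M (w(M) = 0 + M = M)
K = 7 (K = 0 + 7 = 7)
K*w(q) = 7*(-3) = -21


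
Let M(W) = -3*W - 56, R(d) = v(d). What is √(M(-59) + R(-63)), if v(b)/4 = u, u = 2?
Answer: √129 ≈ 11.358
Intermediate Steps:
v(b) = 8 (v(b) = 4*2 = 8)
R(d) = 8
M(W) = -56 - 3*W
√(M(-59) + R(-63)) = √((-56 - 3*(-59)) + 8) = √((-56 + 177) + 8) = √(121 + 8) = √129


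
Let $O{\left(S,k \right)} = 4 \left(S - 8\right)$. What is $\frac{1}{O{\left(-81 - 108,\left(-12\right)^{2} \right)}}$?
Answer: $- \frac{1}{788} \approx -0.001269$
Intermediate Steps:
$O{\left(S,k \right)} = -32 + 4 S$ ($O{\left(S,k \right)} = 4 \left(-8 + S\right) = -32 + 4 S$)
$\frac{1}{O{\left(-81 - 108,\left(-12\right)^{2} \right)}} = \frac{1}{-32 + 4 \left(-81 - 108\right)} = \frac{1}{-32 + 4 \left(-189\right)} = \frac{1}{-32 - 756} = \frac{1}{-788} = - \frac{1}{788}$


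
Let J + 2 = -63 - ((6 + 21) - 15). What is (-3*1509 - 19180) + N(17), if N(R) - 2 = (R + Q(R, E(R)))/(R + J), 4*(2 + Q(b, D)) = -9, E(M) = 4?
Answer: -1896417/80 ≈ -23705.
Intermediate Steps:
Q(b, D) = -17/4 (Q(b, D) = -2 + (1/4)*(-9) = -2 - 9/4 = -17/4)
J = -77 (J = -2 + (-63 - ((6 + 21) - 15)) = -2 + (-63 - (27 - 15)) = -2 + (-63 - 1*12) = -2 + (-63 - 12) = -2 - 75 = -77)
N(R) = 2 + (-17/4 + R)/(-77 + R) (N(R) = 2 + (R - 17/4)/(R - 77) = 2 + (-17/4 + R)/(-77 + R))
(-3*1509 - 19180) + N(17) = (-3*1509 - 19180) + 3*(-211 + 4*17)/(4*(-77 + 17)) = (-4527 - 19180) + (3/4)*(-211 + 68)/(-60) = -23707 + (3/4)*(-1/60)*(-143) = -23707 + 143/80 = -1896417/80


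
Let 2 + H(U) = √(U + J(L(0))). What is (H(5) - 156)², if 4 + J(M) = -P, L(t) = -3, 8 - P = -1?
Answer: 24956 - 632*I*√2 ≈ 24956.0 - 893.78*I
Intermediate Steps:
P = 9 (P = 8 - 1*(-1) = 8 + 1 = 9)
J(M) = -13 (J(M) = -4 - 1*9 = -4 - 9 = -13)
H(U) = -2 + √(-13 + U) (H(U) = -2 + √(U - 13) = -2 + √(-13 + U))
(H(5) - 156)² = ((-2 + √(-13 + 5)) - 156)² = ((-2 + √(-8)) - 156)² = ((-2 + 2*I*√2) - 156)² = (-158 + 2*I*√2)²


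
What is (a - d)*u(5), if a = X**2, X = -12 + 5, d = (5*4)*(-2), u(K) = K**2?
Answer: 2225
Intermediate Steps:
d = -40 (d = 20*(-2) = -40)
X = -7
a = 49 (a = (-7)**2 = 49)
(a - d)*u(5) = (49 - 1*(-40))*5**2 = (49 + 40)*25 = 89*25 = 2225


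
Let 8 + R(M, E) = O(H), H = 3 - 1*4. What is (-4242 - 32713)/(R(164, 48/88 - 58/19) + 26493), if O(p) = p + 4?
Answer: -36955/26488 ≈ -1.3952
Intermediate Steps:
H = -1 (H = 3 - 4 = -1)
O(p) = 4 + p
R(M, E) = -5 (R(M, E) = -8 + (4 - 1) = -8 + 3 = -5)
(-4242 - 32713)/(R(164, 48/88 - 58/19) + 26493) = (-4242 - 32713)/(-5 + 26493) = -36955/26488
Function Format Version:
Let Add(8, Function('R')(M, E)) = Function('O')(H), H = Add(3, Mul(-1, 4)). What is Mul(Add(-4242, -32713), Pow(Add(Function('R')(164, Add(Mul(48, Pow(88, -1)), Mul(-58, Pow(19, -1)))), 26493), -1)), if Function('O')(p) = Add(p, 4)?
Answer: Rational(-36955, 26488) ≈ -1.3952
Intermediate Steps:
H = -1 (H = Add(3, -4) = -1)
Function('O')(p) = Add(4, p)
Function('R')(M, E) = -5 (Function('R')(M, E) = Add(-8, Add(4, -1)) = Add(-8, 3) = -5)
Mul(Add(-4242, -32713), Pow(Add(Function('R')(164, Add(Mul(48, Pow(88, -1)), Mul(-58, Pow(19, -1)))), 26493), -1)) = Mul(Add(-4242, -32713), Pow(Add(-5, 26493), -1)) = Mul(-36955, Pow(26488, -1)) = Mul(-36955, Rational(1, 26488)) = Rational(-36955, 26488)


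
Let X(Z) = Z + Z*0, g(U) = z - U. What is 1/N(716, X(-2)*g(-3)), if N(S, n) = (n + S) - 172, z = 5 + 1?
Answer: 1/526 ≈ 0.0019011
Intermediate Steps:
z = 6
g(U) = 6 - U
X(Z) = Z (X(Z) = Z + 0 = Z)
N(S, n) = -172 + S + n (N(S, n) = (S + n) - 172 = -172 + S + n)
1/N(716, X(-2)*g(-3)) = 1/(-172 + 716 - 2*(6 - 1*(-3))) = 1/(-172 + 716 - 2*(6 + 3)) = 1/(-172 + 716 - 2*9) = 1/(-172 + 716 - 18) = 1/526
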